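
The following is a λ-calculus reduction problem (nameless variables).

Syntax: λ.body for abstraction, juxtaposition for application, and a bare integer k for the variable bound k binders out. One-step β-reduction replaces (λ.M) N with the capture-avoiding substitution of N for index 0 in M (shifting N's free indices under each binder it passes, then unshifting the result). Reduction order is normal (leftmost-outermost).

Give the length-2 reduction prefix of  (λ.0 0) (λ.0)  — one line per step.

Answer: after 2 steps: λ.0

Derivation:
  start: (λ.0 0) (λ.0)
  [1] (λ.0) (λ.0)
  [2] λ.0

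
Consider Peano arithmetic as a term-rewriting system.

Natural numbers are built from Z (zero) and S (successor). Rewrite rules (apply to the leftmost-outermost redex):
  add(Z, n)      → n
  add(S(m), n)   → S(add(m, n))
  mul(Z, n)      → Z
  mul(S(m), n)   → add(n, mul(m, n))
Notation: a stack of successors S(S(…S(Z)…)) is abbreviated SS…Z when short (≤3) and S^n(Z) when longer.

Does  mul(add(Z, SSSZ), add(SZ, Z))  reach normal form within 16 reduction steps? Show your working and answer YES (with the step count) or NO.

Answer: NO — after 16 steps the term is S(S(S(mul(Z, add(SZ, Z))))), not yet normal

Derivation:
  start: mul(add(Z, SSSZ), add(SZ, Z))
  [1] mul(SSSZ, add(SZ, Z))
  [2] add(add(SZ, Z), mul(SSZ, add(SZ, Z)))
  [3] add(S(add(Z, Z)), mul(SSZ, add(SZ, Z)))
  [4] S(add(add(Z, Z), mul(SSZ, add(SZ, Z))))
  [5] S(add(Z, mul(SSZ, add(SZ, Z))))
  [6] S(mul(SSZ, add(SZ, Z)))
  [7] S(add(add(SZ, Z), mul(SZ, add(SZ, Z))))
  [8] S(add(S(add(Z, Z)), mul(SZ, add(SZ, Z))))
  [9] S(S(add(add(Z, Z), mul(SZ, add(SZ, Z)))))
  [10] S(S(add(Z, mul(SZ, add(SZ, Z)))))
  [11] S(S(mul(SZ, add(SZ, Z))))
  [12] S(S(add(add(SZ, Z), mul(Z, add(SZ, Z)))))
  [13] S(S(add(S(add(Z, Z)), mul(Z, add(SZ, Z)))))
  [14] S(S(S(add(add(Z, Z), mul(Z, add(SZ, Z))))))
  [15] S(S(S(add(Z, mul(Z, add(SZ, Z))))))
  [16] S(S(S(mul(Z, add(SZ, Z)))))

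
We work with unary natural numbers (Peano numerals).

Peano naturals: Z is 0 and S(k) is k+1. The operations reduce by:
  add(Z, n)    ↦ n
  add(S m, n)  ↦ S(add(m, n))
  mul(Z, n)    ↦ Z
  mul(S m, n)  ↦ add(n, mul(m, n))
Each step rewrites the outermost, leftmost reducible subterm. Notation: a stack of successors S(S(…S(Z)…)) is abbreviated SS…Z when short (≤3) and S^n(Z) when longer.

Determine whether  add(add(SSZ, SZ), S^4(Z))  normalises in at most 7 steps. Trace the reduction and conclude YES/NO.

Answer: YES — reaches normal form S^7(Z) in 7 ≤ 7 steps

Derivation:
  start: add(add(SSZ, SZ), S^4(Z))
  [1] add(S(add(SZ, SZ)), S^4(Z))
  [2] S(add(add(SZ, SZ), S^4(Z)))
  [3] S(add(S(add(Z, SZ)), S^4(Z)))
  [4] S(S(add(add(Z, SZ), S^4(Z))))
  [5] S(S(add(SZ, S^4(Z))))
  [6] S(S(S(add(Z, S^4(Z)))))
  [7] S^7(Z)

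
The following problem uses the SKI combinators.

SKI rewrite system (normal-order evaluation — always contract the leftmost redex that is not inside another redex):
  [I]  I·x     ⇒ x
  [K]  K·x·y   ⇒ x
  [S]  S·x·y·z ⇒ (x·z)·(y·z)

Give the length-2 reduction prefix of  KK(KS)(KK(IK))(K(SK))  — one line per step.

Answer: after 2 steps: KK(IK)

Working:
  start: KK(KS)(KK(IK))(K(SK))
  step 1: K(KK(IK))(K(SK))
  step 2: KK(IK)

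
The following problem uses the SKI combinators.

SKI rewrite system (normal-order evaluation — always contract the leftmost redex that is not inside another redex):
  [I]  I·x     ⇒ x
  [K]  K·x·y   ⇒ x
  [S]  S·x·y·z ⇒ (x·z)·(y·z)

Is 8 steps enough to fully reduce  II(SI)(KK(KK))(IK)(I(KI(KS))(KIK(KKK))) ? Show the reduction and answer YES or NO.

Answer: YES — reaches normal form KK in 8 ≤ 8 steps

Reduction:
  start: II(SI)(KK(KK))(IK)(I(KI(KS))(KIK(KKK)))
  →1  I(SI)(KK(KK))(IK)(I(KI(KS))(KIK(KKK)))
  →2  SI(KK(KK))(IK)(I(KI(KS))(KIK(KKK)))
  →3  I(IK)(KK(KK)(IK))(I(KI(KS))(KIK(KKK)))
  →4  IK(KK(KK)(IK))(I(KI(KS))(KIK(KKK)))
  →5  K(KK(KK)(IK))(I(KI(KS))(KIK(KKK)))
  →6  KK(KK)(IK)
  →7  K(IK)
  →8  KK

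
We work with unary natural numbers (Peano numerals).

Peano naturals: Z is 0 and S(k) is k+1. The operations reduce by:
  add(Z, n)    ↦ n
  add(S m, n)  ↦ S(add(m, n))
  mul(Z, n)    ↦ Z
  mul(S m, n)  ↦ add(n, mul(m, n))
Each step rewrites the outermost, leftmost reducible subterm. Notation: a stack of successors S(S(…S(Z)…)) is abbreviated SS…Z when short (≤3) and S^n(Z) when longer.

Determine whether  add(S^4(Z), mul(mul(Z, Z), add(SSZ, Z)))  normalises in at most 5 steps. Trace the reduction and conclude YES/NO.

  start: add(S^4(Z), mul(mul(Z, Z), add(SSZ, Z)))
  step 1: S(add(SSSZ, mul(mul(Z, Z), add(SSZ, Z))))
  step 2: S(S(add(SSZ, mul(mul(Z, Z), add(SSZ, Z)))))
  step 3: S(S(S(add(SZ, mul(mul(Z, Z), add(SSZ, Z))))))
  step 4: S(S(S(S(add(Z, mul(mul(Z, Z), add(SSZ, Z)))))))
  step 5: S(S(S(S(mul(mul(Z, Z), add(SSZ, Z))))))

Answer: NO — after 5 steps the term is S(S(S(S(mul(mul(Z, Z), add(SSZ, Z)))))), not yet normal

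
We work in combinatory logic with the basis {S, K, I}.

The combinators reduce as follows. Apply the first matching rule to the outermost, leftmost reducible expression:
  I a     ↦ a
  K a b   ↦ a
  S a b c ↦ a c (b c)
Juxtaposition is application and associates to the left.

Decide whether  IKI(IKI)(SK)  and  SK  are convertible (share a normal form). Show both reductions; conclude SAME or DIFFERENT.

Term A:
  start: IKI(IKI)(SK)
  step 1: KI(IKI)(SK)
  step 2: I(SK)
  step 3: SK

Term B:
  start: SK

Answer: SAME — A ⇓ SK, B ⇓ SK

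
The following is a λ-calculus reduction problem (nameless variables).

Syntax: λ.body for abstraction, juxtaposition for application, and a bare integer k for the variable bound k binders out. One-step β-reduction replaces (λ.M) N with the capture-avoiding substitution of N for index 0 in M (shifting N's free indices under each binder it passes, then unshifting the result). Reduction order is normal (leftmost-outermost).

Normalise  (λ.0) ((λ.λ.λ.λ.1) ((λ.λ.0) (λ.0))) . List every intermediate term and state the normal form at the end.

Answer: normal form = λ.λ.λ.1  (in 2 steps)

Working:
  start: (λ.0) ((λ.λ.λ.λ.1) ((λ.λ.0) (λ.0)))
  [1] (λ.λ.λ.λ.1) ((λ.λ.0) (λ.0))
  [2] λ.λ.λ.1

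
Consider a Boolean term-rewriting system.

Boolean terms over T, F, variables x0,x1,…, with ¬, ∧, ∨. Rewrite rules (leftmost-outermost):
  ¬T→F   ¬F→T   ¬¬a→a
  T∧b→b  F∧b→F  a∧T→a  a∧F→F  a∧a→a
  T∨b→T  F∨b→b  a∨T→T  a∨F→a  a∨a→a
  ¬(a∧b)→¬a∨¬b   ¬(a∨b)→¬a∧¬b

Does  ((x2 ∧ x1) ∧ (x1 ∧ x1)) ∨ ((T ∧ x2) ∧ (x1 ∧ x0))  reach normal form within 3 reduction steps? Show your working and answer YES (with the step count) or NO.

  start: ((x2 ∧ x1) ∧ (x1 ∧ x1)) ∨ ((T ∧ x2) ∧ (x1 ∧ x0))
  step 1: ((x2 ∧ x1) ∧ x1) ∨ ((T ∧ x2) ∧ (x1 ∧ x0))
  step 2: ((x2 ∧ x1) ∧ x1) ∨ (x2 ∧ (x1 ∧ x0))

Answer: YES — reaches normal form ((x2 ∧ x1) ∧ x1) ∨ (x2 ∧ (x1 ∧ x0)) in 2 ≤ 3 steps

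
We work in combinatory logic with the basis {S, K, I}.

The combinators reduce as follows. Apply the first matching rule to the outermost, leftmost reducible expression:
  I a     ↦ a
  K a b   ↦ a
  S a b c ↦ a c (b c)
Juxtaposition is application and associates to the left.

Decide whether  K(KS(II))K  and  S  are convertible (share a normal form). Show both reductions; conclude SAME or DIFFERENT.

Answer: SAME — A ⇓ S, B ⇓ S

Derivation:
Term A:
  start: K(KS(II))K
  step 1: KS(II)
  step 2: S

Term B:
  start: S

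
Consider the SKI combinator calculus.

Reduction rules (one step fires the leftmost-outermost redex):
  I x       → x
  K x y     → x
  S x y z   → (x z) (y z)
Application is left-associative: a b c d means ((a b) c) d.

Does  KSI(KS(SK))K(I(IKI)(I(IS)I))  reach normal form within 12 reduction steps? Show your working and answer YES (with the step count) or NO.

Answer: YES — reaches normal form SI(KI) in 9 ≤ 12 steps

Derivation:
  start: KSI(KS(SK))K(I(IKI)(I(IS)I))
  step 1: S(KS(SK))K(I(IKI)(I(IS)I))
  step 2: KS(SK)(I(IKI)(I(IS)I))(K(I(IKI)(I(IS)I)))
  step 3: S(I(IKI)(I(IS)I))(K(I(IKI)(I(IS)I)))
  step 4: S(IKI(I(IS)I))(K(I(IKI)(I(IS)I)))
  step 5: S(KI(I(IS)I))(K(I(IKI)(I(IS)I)))
  step 6: SI(K(I(IKI)(I(IS)I)))
  step 7: SI(K(IKI(I(IS)I)))
  step 8: SI(K(KI(I(IS)I)))
  step 9: SI(KI)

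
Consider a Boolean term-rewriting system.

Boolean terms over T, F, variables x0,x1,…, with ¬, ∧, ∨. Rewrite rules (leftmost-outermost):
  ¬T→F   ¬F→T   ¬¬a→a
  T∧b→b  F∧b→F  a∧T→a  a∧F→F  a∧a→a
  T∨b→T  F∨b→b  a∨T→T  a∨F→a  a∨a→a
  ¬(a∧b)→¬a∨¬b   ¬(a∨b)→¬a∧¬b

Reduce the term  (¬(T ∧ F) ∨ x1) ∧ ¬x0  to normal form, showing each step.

Answer: normal form = ¬x0  (in 6 steps)

Derivation:
  start: (¬(T ∧ F) ∨ x1) ∧ ¬x0
  [1] ((¬T ∨ ¬F) ∨ x1) ∧ ¬x0
  [2] ((F ∨ ¬F) ∨ x1) ∧ ¬x0
  [3] (¬F ∨ x1) ∧ ¬x0
  [4] (T ∨ x1) ∧ ¬x0
  [5] T ∧ ¬x0
  [6] ¬x0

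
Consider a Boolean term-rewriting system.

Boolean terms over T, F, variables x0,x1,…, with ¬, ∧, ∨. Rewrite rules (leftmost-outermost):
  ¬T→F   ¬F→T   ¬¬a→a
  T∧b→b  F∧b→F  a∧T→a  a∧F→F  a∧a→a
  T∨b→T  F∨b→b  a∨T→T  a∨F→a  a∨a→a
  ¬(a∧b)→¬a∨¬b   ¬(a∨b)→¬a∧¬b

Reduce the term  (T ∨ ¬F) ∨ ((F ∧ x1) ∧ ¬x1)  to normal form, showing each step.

Answer: normal form = T  (in 2 steps)

Reduction:
  start: (T ∨ ¬F) ∨ ((F ∧ x1) ∧ ¬x1)
  [1] T ∨ ((F ∧ x1) ∧ ¬x1)
  [2] T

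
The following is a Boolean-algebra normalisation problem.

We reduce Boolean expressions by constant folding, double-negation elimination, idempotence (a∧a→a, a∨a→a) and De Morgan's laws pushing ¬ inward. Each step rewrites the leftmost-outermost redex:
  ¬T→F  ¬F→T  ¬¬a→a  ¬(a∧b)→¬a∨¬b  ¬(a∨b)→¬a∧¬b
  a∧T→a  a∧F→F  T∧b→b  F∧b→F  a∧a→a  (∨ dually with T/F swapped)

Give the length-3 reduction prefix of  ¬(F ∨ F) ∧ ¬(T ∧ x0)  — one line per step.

  start: ¬(F ∨ F) ∧ ¬(T ∧ x0)
  step 1: (¬F ∧ ¬F) ∧ ¬(T ∧ x0)
  step 2: ¬F ∧ ¬(T ∧ x0)
  step 3: T ∧ ¬(T ∧ x0)

Answer: after 3 steps: T ∧ ¬(T ∧ x0)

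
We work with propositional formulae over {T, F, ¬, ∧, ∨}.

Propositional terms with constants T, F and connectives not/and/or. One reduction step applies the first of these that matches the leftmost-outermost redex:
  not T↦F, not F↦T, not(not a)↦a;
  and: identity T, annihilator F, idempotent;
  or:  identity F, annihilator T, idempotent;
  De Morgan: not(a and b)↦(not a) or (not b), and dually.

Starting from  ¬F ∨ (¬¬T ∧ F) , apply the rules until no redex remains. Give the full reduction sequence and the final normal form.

  start: ¬F ∨ (¬¬T ∧ F)
  →1  T ∨ (¬¬T ∧ F)
  →2  T

Answer: normal form = T  (in 2 steps)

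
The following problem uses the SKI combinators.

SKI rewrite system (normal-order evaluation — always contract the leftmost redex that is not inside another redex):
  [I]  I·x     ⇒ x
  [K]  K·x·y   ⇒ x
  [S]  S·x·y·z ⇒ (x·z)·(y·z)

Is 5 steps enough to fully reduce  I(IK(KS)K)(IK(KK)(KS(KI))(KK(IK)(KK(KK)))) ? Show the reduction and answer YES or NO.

  start: I(IK(KS)K)(IK(KK)(KS(KI))(KK(IK)(KK(KK))))
  →1  IK(KS)K(IK(KK)(KS(KI))(KK(IK)(KK(KK))))
  →2  K(KS)K(IK(KK)(KS(KI))(KK(IK)(KK(KK))))
  →3  KS(IK(KK)(KS(KI))(KK(IK)(KK(KK))))
  →4  S

Answer: YES — reaches normal form S in 4 ≤ 5 steps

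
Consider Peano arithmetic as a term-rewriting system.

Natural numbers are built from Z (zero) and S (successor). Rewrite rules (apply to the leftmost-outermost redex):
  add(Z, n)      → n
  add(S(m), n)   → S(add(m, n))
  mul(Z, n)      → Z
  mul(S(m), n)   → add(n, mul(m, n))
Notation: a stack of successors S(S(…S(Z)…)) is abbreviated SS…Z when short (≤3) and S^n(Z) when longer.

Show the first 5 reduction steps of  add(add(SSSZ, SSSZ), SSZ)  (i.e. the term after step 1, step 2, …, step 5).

Answer: after 5 steps: S(S(add(S(add(Z, SSSZ)), SSZ)))

Working:
  start: add(add(SSSZ, SSSZ), SSZ)
  step 1: add(S(add(SSZ, SSSZ)), SSZ)
  step 2: S(add(add(SSZ, SSSZ), SSZ))
  step 3: S(add(S(add(SZ, SSSZ)), SSZ))
  step 4: S(S(add(add(SZ, SSSZ), SSZ)))
  step 5: S(S(add(S(add(Z, SSSZ)), SSZ)))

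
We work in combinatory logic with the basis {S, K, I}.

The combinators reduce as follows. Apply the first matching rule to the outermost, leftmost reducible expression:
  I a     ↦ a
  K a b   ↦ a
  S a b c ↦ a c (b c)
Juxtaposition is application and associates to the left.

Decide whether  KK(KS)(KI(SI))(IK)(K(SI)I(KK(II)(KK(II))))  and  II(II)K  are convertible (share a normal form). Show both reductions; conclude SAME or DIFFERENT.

Answer: DIFFERENT — A ⇓ SI(KK), B ⇓ K

Reduction:
Term A:
  start: KK(KS)(KI(SI))(IK)(K(SI)I(KK(II)(KK(II))))
  [1] K(KI(SI))(IK)(K(SI)I(KK(II)(KK(II))))
  [2] KI(SI)(K(SI)I(KK(II)(KK(II))))
  [3] I(K(SI)I(KK(II)(KK(II))))
  [4] K(SI)I(KK(II)(KK(II)))
  [5] SI(KK(II)(KK(II)))
  [6] SI(K(KK(II)))
  [7] SI(KK)

Term B:
  start: II(II)K
  [1] I(II)K
  [2] IIK
  [3] IK
  [4] K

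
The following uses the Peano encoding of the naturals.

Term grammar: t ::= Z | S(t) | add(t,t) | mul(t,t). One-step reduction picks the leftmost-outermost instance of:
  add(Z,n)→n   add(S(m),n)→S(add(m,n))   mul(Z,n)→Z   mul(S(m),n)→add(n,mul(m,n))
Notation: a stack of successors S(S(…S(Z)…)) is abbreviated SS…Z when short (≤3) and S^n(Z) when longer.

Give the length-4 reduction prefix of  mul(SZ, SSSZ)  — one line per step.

Answer: after 4 steps: S(S(S(add(Z, mul(Z, SSSZ)))))

Reduction:
  start: mul(SZ, SSSZ)
  →1  add(SSSZ, mul(Z, SSSZ))
  →2  S(add(SSZ, mul(Z, SSSZ)))
  →3  S(S(add(SZ, mul(Z, SSSZ))))
  →4  S(S(S(add(Z, mul(Z, SSSZ)))))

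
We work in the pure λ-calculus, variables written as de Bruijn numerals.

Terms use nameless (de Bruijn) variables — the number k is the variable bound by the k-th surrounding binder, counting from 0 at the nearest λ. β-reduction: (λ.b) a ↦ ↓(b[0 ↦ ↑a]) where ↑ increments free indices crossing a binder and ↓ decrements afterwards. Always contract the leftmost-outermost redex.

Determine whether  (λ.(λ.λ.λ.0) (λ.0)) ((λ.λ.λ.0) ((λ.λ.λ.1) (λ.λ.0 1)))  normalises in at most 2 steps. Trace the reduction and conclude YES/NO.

Answer: YES — reaches normal form λ.λ.0 in 2 ≤ 2 steps

Reduction:
  start: (λ.(λ.λ.λ.0) (λ.0)) ((λ.λ.λ.0) ((λ.λ.λ.1) (λ.λ.0 1)))
  →1  (λ.λ.λ.0) (λ.0)
  →2  λ.λ.0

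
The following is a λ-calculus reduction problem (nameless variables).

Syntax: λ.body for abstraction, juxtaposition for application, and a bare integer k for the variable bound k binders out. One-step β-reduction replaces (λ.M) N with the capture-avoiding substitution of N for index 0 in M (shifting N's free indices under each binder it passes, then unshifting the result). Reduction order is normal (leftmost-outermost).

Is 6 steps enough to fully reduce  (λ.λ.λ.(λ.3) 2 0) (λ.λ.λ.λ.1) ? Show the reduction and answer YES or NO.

Answer: YES — reaches normal form λ.λ.λ.λ.λ.1 in 3 ≤ 6 steps

Reduction:
  start: (λ.λ.λ.(λ.3) 2 0) (λ.λ.λ.λ.1)
  [1] λ.λ.(λ.λ.λ.λ.λ.1) (λ.λ.λ.λ.1) 0
  [2] λ.λ.(λ.λ.λ.λ.1) 0
  [3] λ.λ.λ.λ.λ.1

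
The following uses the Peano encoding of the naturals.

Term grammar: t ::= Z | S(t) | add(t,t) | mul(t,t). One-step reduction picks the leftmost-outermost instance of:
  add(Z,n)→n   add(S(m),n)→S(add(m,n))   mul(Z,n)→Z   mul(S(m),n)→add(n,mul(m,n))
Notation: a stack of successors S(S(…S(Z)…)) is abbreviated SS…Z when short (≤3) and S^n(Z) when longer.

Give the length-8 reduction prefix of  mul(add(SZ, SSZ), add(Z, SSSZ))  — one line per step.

Answer: after 8 steps: S(S(S(mul(SSZ, add(Z, SSSZ)))))

Reduction:
  start: mul(add(SZ, SSZ), add(Z, SSSZ))
  [1] mul(S(add(Z, SSZ)), add(Z, SSSZ))
  [2] add(add(Z, SSSZ), mul(add(Z, SSZ), add(Z, SSSZ)))
  [3] add(SSSZ, mul(add(Z, SSZ), add(Z, SSSZ)))
  [4] S(add(SSZ, mul(add(Z, SSZ), add(Z, SSSZ))))
  [5] S(S(add(SZ, mul(add(Z, SSZ), add(Z, SSSZ)))))
  [6] S(S(S(add(Z, mul(add(Z, SSZ), add(Z, SSSZ))))))
  [7] S(S(S(mul(add(Z, SSZ), add(Z, SSSZ)))))
  [8] S(S(S(mul(SSZ, add(Z, SSSZ)))))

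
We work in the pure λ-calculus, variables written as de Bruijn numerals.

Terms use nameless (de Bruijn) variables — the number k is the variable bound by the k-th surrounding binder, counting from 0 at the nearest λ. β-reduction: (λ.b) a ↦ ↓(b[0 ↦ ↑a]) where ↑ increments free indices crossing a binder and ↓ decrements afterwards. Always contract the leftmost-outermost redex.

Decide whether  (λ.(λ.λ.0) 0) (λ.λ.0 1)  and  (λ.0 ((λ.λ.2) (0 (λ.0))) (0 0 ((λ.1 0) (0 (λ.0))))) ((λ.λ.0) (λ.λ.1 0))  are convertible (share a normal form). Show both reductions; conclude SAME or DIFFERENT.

Term A:
  start: (λ.(λ.λ.0) 0) (λ.λ.0 1)
  [1] (λ.λ.0) (λ.λ.0 1)
  [2] λ.0

Term B:
  start: (λ.0 ((λ.λ.2) (0 (λ.0))) (0 0 ((λ.1 0) (0 (λ.0))))) ((λ.λ.0) (λ.λ.1 0))
  [1] (λ.λ.0) (λ.λ.1 0) ((λ.λ.(λ.λ.0) (λ.λ.1 0)) ((λ.λ.0) (λ.λ.1 0) (λ.0))) ((λ.λ.0) (λ.λ.1 0) ((λ.λ.0) (λ.λ.1 0)) ((λ.(λ.λ.0) (λ.λ.1 0) 0) ((λ.λ.0) (λ.λ.1 0) (λ.0))))
  [2] (λ.0) ((λ.λ.(λ.λ.0) (λ.λ.1 0)) ((λ.λ.0) (λ.λ.1 0) (λ.0))) ((λ.λ.0) (λ.λ.1 0) ((λ.λ.0) (λ.λ.1 0)) ((λ.(λ.λ.0) (λ.λ.1 0) 0) ((λ.λ.0) (λ.λ.1 0) (λ.0))))
  [3] (λ.λ.(λ.λ.0) (λ.λ.1 0)) ((λ.λ.0) (λ.λ.1 0) (λ.0)) ((λ.λ.0) (λ.λ.1 0) ((λ.λ.0) (λ.λ.1 0)) ((λ.(λ.λ.0) (λ.λ.1 0) 0) ((λ.λ.0) (λ.λ.1 0) (λ.0))))
  [4] (λ.(λ.λ.0) (λ.λ.1 0)) ((λ.λ.0) (λ.λ.1 0) ((λ.λ.0) (λ.λ.1 0)) ((λ.(λ.λ.0) (λ.λ.1 0) 0) ((λ.λ.0) (λ.λ.1 0) (λ.0))))
  [5] (λ.λ.0) (λ.λ.1 0)
  [6] λ.0

Answer: SAME — A ⇓ λ.0, B ⇓ λ.0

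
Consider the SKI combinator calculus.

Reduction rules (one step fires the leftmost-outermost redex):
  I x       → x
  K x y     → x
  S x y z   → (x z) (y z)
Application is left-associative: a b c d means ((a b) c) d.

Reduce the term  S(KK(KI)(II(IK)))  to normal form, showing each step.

  start: S(KK(KI)(II(IK)))
  step 1: S(K(II(IK)))
  step 2: S(K(I(IK)))
  step 3: S(K(IK))
  step 4: S(KK)

Answer: normal form = S(KK)  (in 4 steps)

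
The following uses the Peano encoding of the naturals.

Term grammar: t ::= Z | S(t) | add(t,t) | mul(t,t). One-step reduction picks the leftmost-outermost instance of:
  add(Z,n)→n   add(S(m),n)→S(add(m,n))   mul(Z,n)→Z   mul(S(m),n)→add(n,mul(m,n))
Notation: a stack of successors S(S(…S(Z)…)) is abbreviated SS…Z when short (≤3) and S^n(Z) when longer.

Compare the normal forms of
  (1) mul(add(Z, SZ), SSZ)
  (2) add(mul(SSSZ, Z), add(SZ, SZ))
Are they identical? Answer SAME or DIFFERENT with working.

Term A:
  start: mul(add(Z, SZ), SSZ)
  step 1: mul(SZ, SSZ)
  step 2: add(SSZ, mul(Z, SSZ))
  step 3: S(add(SZ, mul(Z, SSZ)))
  step 4: S(S(add(Z, mul(Z, SSZ))))
  step 5: S(S(mul(Z, SSZ)))
  step 6: SSZ

Term B:
  start: add(mul(SSSZ, Z), add(SZ, SZ))
  step 1: add(add(Z, mul(SSZ, Z)), add(SZ, SZ))
  step 2: add(mul(SSZ, Z), add(SZ, SZ))
  step 3: add(add(Z, mul(SZ, Z)), add(SZ, SZ))
  step 4: add(mul(SZ, Z), add(SZ, SZ))
  step 5: add(add(Z, mul(Z, Z)), add(SZ, SZ))
  step 6: add(mul(Z, Z), add(SZ, SZ))
  step 7: add(Z, add(SZ, SZ))
  step 8: add(SZ, SZ)
  step 9: S(add(Z, SZ))
  step 10: SSZ

Answer: SAME — A ⇓ SSZ, B ⇓ SSZ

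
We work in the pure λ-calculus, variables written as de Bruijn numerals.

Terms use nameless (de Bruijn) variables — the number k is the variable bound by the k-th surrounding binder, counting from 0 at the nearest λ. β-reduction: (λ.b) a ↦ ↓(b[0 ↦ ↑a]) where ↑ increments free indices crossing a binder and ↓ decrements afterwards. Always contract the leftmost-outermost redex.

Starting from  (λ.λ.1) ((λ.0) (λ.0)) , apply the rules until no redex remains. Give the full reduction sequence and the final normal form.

Answer: normal form = λ.λ.0  (in 2 steps)

Derivation:
  start: (λ.λ.1) ((λ.0) (λ.0))
  step 1: λ.(λ.0) (λ.0)
  step 2: λ.λ.0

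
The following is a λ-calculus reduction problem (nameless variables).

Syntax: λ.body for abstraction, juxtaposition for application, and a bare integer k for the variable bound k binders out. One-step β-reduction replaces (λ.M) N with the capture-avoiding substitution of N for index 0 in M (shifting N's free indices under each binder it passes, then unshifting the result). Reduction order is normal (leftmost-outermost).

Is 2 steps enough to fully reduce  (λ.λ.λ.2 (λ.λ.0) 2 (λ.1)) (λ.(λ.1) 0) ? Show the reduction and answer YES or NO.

Answer: NO — after 2 steps the term is λ.λ.(λ.λ.λ.0) (λ.λ.0) (λ.(λ.1) 0) (λ.1), not yet normal

Working:
  start: (λ.λ.λ.2 (λ.λ.0) 2 (λ.1)) (λ.(λ.1) 0)
  [1] λ.λ.(λ.(λ.1) 0) (λ.λ.0) (λ.(λ.1) 0) (λ.1)
  [2] λ.λ.(λ.λ.λ.0) (λ.λ.0) (λ.(λ.1) 0) (λ.1)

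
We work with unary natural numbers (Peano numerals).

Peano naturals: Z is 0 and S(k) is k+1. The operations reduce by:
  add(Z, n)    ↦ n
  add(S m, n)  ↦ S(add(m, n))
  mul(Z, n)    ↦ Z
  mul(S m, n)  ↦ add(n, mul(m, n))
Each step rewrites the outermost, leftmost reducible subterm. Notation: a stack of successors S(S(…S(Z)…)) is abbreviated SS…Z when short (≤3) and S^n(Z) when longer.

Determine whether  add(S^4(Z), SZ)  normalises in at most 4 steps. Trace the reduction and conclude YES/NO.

Answer: NO — after 4 steps the term is S(S(S(S(add(Z, SZ))))), not yet normal

Reduction:
  start: add(S^4(Z), SZ)
  step 1: S(add(SSSZ, SZ))
  step 2: S(S(add(SSZ, SZ)))
  step 3: S(S(S(add(SZ, SZ))))
  step 4: S(S(S(S(add(Z, SZ)))))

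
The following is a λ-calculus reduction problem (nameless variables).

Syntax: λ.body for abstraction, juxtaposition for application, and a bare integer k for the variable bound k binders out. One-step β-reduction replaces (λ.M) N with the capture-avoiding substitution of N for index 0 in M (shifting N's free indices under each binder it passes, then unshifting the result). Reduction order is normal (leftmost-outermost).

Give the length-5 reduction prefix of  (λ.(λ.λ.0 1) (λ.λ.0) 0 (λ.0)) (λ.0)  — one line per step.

  start: (λ.(λ.λ.0 1) (λ.λ.0) 0 (λ.0)) (λ.0)
  →1  (λ.λ.0 1) (λ.λ.0) (λ.0) (λ.0)
  →2  (λ.0 (λ.λ.0)) (λ.0) (λ.0)
  →3  (λ.0) (λ.λ.0) (λ.0)
  →4  (λ.λ.0) (λ.0)
  →5  λ.0

Answer: after 5 steps: λ.0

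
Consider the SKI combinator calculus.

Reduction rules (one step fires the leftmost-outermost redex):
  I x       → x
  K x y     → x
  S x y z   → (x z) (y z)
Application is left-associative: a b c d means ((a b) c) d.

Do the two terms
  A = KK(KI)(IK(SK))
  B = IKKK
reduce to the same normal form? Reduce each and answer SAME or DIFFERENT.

Answer: DIFFERENT — A ⇓ K(K(SK)), B ⇓ K

Derivation:
Term A:
  start: KK(KI)(IK(SK))
  step 1: K(IK(SK))
  step 2: K(K(SK))

Term B:
  start: IKKK
  step 1: KKK
  step 2: K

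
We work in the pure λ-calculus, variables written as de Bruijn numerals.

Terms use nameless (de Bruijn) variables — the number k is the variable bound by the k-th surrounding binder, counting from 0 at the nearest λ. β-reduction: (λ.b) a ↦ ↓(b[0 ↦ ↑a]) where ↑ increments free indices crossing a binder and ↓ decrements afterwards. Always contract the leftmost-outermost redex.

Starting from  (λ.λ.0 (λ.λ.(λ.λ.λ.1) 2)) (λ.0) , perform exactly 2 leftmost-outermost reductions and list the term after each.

Answer: after 2 steps: λ.0 (λ.λ.λ.λ.1)

Working:
  start: (λ.λ.0 (λ.λ.(λ.λ.λ.1) 2)) (λ.0)
  →1  λ.0 (λ.λ.(λ.λ.λ.1) 2)
  →2  λ.0 (λ.λ.λ.λ.1)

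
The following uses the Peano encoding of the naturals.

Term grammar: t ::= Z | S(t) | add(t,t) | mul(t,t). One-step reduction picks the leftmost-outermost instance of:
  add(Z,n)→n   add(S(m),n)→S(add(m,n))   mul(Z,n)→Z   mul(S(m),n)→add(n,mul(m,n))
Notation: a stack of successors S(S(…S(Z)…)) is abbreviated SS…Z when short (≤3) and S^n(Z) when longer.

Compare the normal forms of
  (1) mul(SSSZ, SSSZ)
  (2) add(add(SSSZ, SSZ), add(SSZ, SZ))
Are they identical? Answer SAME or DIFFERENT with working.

Answer: DIFFERENT — A ⇓ S^9(Z), B ⇓ S^8(Z)

Reduction:
Term A:
  start: mul(SSSZ, SSSZ)
  →1  add(SSSZ, mul(SSZ, SSSZ))
  →2  S(add(SSZ, mul(SSZ, SSSZ)))
  →3  S(S(add(SZ, mul(SSZ, SSSZ))))
  →4  S(S(S(add(Z, mul(SSZ, SSSZ)))))
  →5  S(S(S(mul(SSZ, SSSZ))))
  →6  S(S(S(add(SSSZ, mul(SZ, SSSZ)))))
  →7  S(S(S(S(add(SSZ, mul(SZ, SSSZ))))))
  →8  S(S(S(S(S(add(SZ, mul(SZ, SSSZ)))))))
  →9  S(S(S(S(S(S(add(Z, mul(SZ, SSSZ))))))))
  →10  S(S(S(S(S(S(mul(SZ, SSSZ)))))))
  →11  S(S(S(S(S(S(add(SSSZ, mul(Z, SSSZ))))))))
  →12  S(S(S(S(S(S(S(add(SSZ, mul(Z, SSSZ)))))))))
  →13  S(S(S(S(S(S(S(S(add(SZ, mul(Z, SSSZ))))))))))
  →14  S(S(S(S(S(S(S(S(S(add(Z, mul(Z, SSSZ)))))))))))
  →15  S(S(S(S(S(S(S(S(S(mul(Z, SSSZ))))))))))
  →16  S^9(Z)

Term B:
  start: add(add(SSSZ, SSZ), add(SSZ, SZ))
  →1  add(S(add(SSZ, SSZ)), add(SSZ, SZ))
  →2  S(add(add(SSZ, SSZ), add(SSZ, SZ)))
  →3  S(add(S(add(SZ, SSZ)), add(SSZ, SZ)))
  →4  S(S(add(add(SZ, SSZ), add(SSZ, SZ))))
  →5  S(S(add(S(add(Z, SSZ)), add(SSZ, SZ))))
  →6  S(S(S(add(add(Z, SSZ), add(SSZ, SZ)))))
  →7  S(S(S(add(SSZ, add(SSZ, SZ)))))
  →8  S(S(S(S(add(SZ, add(SSZ, SZ))))))
  →9  S(S(S(S(S(add(Z, add(SSZ, SZ)))))))
  →10  S(S(S(S(S(add(SSZ, SZ))))))
  →11  S(S(S(S(S(S(add(SZ, SZ)))))))
  →12  S(S(S(S(S(S(S(add(Z, SZ))))))))
  →13  S^8(Z)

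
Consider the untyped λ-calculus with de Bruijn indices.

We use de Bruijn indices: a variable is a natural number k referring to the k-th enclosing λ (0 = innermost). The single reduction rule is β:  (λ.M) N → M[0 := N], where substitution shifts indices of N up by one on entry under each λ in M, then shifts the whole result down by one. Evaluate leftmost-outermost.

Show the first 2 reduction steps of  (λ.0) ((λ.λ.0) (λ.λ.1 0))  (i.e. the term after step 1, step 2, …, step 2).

  start: (λ.0) ((λ.λ.0) (λ.λ.1 0))
  →1  (λ.λ.0) (λ.λ.1 0)
  →2  λ.0

Answer: after 2 steps: λ.0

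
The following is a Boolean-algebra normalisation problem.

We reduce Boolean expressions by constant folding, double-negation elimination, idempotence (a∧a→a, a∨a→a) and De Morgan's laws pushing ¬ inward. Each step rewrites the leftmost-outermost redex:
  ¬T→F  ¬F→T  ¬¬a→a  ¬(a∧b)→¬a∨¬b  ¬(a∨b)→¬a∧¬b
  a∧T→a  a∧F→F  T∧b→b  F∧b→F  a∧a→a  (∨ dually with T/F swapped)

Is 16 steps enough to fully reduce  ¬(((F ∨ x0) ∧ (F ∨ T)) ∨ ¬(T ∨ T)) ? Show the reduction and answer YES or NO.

Answer: YES — reaches normal form ¬x0 in 13 ≤ 16 steps

Derivation:
  start: ¬(((F ∨ x0) ∧ (F ∨ T)) ∨ ¬(T ∨ T))
  →1  ¬((F ∨ x0) ∧ (F ∨ T)) ∧ ¬¬(T ∨ T)
  →2  (¬(F ∨ x0) ∨ ¬(F ∨ T)) ∧ ¬¬(T ∨ T)
  →3  ((¬F ∧ ¬x0) ∨ ¬(F ∨ T)) ∧ ¬¬(T ∨ T)
  →4  ((T ∧ ¬x0) ∨ ¬(F ∨ T)) ∧ ¬¬(T ∨ T)
  →5  (¬x0 ∨ ¬(F ∨ T)) ∧ ¬¬(T ∨ T)
  →6  (¬x0 ∨ (¬F ∧ ¬T)) ∧ ¬¬(T ∨ T)
  →7  (¬x0 ∨ (T ∧ ¬T)) ∧ ¬¬(T ∨ T)
  →8  (¬x0 ∨ ¬T) ∧ ¬¬(T ∨ T)
  →9  (¬x0 ∨ F) ∧ ¬¬(T ∨ T)
  →10  ¬x0 ∧ ¬¬(T ∨ T)
  →11  ¬x0 ∧ (T ∨ T)
  →12  ¬x0 ∧ T
  →13  ¬x0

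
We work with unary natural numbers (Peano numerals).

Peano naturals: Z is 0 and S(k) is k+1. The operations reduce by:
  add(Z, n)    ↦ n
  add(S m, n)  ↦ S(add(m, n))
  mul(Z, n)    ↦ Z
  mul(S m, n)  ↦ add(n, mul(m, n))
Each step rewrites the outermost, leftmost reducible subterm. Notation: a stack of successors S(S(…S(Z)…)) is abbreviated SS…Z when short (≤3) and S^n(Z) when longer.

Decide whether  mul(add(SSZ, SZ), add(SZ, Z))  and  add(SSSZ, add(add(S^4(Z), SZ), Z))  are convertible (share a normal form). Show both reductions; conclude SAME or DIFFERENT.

Term A:
  start: mul(add(SSZ, SZ), add(SZ, Z))
  step 1: mul(S(add(SZ, SZ)), add(SZ, Z))
  step 2: add(add(SZ, Z), mul(add(SZ, SZ), add(SZ, Z)))
  step 3: add(S(add(Z, Z)), mul(add(SZ, SZ), add(SZ, Z)))
  step 4: S(add(add(Z, Z), mul(add(SZ, SZ), add(SZ, Z))))
  step 5: S(add(Z, mul(add(SZ, SZ), add(SZ, Z))))
  step 6: S(mul(add(SZ, SZ), add(SZ, Z)))
  step 7: S(mul(S(add(Z, SZ)), add(SZ, Z)))
  step 8: S(add(add(SZ, Z), mul(add(Z, SZ), add(SZ, Z))))
  step 9: S(add(S(add(Z, Z)), mul(add(Z, SZ), add(SZ, Z))))
  step 10: S(S(add(add(Z, Z), mul(add(Z, SZ), add(SZ, Z)))))
  step 11: S(S(add(Z, mul(add(Z, SZ), add(SZ, Z)))))
  step 12: S(S(mul(add(Z, SZ), add(SZ, Z))))
  step 13: S(S(mul(SZ, add(SZ, Z))))
  step 14: S(S(add(add(SZ, Z), mul(Z, add(SZ, Z)))))
  step 15: S(S(add(S(add(Z, Z)), mul(Z, add(SZ, Z)))))
  step 16: S(S(S(add(add(Z, Z), mul(Z, add(SZ, Z))))))
  step 17: S(S(S(add(Z, mul(Z, add(SZ, Z))))))
  step 18: S(S(S(mul(Z, add(SZ, Z)))))
  step 19: SSSZ

Term B:
  start: add(SSSZ, add(add(S^4(Z), SZ), Z))
  step 1: S(add(SSZ, add(add(S^4(Z), SZ), Z)))
  step 2: S(S(add(SZ, add(add(S^4(Z), SZ), Z))))
  step 3: S(S(S(add(Z, add(add(S^4(Z), SZ), Z)))))
  step 4: S(S(S(add(add(S^4(Z), SZ), Z))))
  step 5: S(S(S(add(S(add(SSSZ, SZ)), Z))))
  step 6: S(S(S(S(add(add(SSSZ, SZ), Z)))))
  step 7: S(S(S(S(add(S(add(SSZ, SZ)), Z)))))
  step 8: S(S(S(S(S(add(add(SSZ, SZ), Z))))))
  step 9: S(S(S(S(S(add(S(add(SZ, SZ)), Z))))))
  step 10: S(S(S(S(S(S(add(add(SZ, SZ), Z)))))))
  step 11: S(S(S(S(S(S(add(S(add(Z, SZ)), Z)))))))
  step 12: S(S(S(S(S(S(S(add(add(Z, SZ), Z))))))))
  step 13: S(S(S(S(S(S(S(add(SZ, Z))))))))
  step 14: S(S(S(S(S(S(S(S(add(Z, Z)))))))))
  step 15: S^8(Z)

Answer: DIFFERENT — A ⇓ SSSZ, B ⇓ S^8(Z)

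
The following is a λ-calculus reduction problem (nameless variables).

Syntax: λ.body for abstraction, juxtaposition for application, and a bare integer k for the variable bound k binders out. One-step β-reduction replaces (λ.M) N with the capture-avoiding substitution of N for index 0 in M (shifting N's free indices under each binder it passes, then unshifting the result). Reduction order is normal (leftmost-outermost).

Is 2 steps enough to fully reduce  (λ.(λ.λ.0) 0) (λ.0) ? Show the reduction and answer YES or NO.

Answer: YES — reaches normal form λ.0 in 2 ≤ 2 steps

Derivation:
  start: (λ.(λ.λ.0) 0) (λ.0)
  step 1: (λ.λ.0) (λ.0)
  step 2: λ.0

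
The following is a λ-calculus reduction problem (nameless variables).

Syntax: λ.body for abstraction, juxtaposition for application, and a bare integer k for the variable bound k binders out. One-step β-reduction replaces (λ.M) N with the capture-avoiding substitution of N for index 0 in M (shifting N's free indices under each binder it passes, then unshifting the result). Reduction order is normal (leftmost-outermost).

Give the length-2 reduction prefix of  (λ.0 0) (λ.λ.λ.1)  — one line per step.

Answer: after 2 steps: λ.λ.1

Derivation:
  start: (λ.0 0) (λ.λ.λ.1)
  →1  (λ.λ.λ.1) (λ.λ.λ.1)
  →2  λ.λ.1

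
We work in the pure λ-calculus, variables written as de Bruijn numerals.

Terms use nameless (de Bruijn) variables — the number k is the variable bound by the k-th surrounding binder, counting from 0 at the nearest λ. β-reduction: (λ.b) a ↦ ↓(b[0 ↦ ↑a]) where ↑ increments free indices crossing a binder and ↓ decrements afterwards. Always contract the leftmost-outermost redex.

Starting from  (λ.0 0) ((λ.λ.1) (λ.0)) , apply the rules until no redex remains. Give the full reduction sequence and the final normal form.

  start: (λ.0 0) ((λ.λ.1) (λ.0))
  step 1: (λ.λ.1) (λ.0) ((λ.λ.1) (λ.0))
  step 2: (λ.λ.0) ((λ.λ.1) (λ.0))
  step 3: λ.0

Answer: normal form = λ.0  (in 3 steps)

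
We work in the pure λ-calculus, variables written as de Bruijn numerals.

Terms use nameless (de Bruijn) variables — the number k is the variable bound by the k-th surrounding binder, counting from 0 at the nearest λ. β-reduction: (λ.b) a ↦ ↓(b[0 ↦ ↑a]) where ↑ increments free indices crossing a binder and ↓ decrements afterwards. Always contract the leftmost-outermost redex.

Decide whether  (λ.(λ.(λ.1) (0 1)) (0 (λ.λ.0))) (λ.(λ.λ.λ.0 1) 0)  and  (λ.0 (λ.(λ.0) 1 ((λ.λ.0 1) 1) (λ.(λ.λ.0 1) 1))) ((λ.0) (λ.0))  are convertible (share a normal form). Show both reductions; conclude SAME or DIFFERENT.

Term A:
  start: (λ.(λ.(λ.1) (0 1)) (0 (λ.λ.0))) (λ.(λ.λ.λ.0 1) 0)
  step 1: (λ.(λ.1) (0 (λ.(λ.λ.λ.0 1) 0))) ((λ.(λ.λ.λ.0 1) 0) (λ.λ.0))
  step 2: (λ.(λ.(λ.λ.λ.0 1) 0) (λ.λ.0)) ((λ.(λ.λ.λ.0 1) 0) (λ.λ.0) (λ.(λ.λ.λ.0 1) 0))
  step 3: (λ.(λ.λ.λ.0 1) 0) (λ.λ.0)
  step 4: (λ.λ.λ.0 1) (λ.λ.0)
  step 5: λ.λ.0 1

Term B:
  start: (λ.0 (λ.(λ.0) 1 ((λ.λ.0 1) 1) (λ.(λ.λ.0 1) 1))) ((λ.0) (λ.0))
  step 1: (λ.0) (λ.0) (λ.(λ.0) ((λ.0) (λ.0)) ((λ.λ.0 1) ((λ.0) (λ.0))) (λ.(λ.λ.0 1) 1))
  step 2: (λ.0) (λ.(λ.0) ((λ.0) (λ.0)) ((λ.λ.0 1) ((λ.0) (λ.0))) (λ.(λ.λ.0 1) 1))
  step 3: λ.(λ.0) ((λ.0) (λ.0)) ((λ.λ.0 1) ((λ.0) (λ.0))) (λ.(λ.λ.0 1) 1)
  step 4: λ.(λ.0) (λ.0) ((λ.λ.0 1) ((λ.0) (λ.0))) (λ.(λ.λ.0 1) 1)
  step 5: λ.(λ.0) ((λ.λ.0 1) ((λ.0) (λ.0))) (λ.(λ.λ.0 1) 1)
  step 6: λ.(λ.λ.0 1) ((λ.0) (λ.0)) (λ.(λ.λ.0 1) 1)
  step 7: λ.(λ.0 ((λ.0) (λ.0))) (λ.(λ.λ.0 1) 1)
  step 8: λ.(λ.(λ.λ.0 1) 1) ((λ.0) (λ.0))
  step 9: λ.(λ.λ.0 1) 0
  step 10: λ.λ.0 1

Answer: SAME — A ⇓ λ.λ.0 1, B ⇓ λ.λ.0 1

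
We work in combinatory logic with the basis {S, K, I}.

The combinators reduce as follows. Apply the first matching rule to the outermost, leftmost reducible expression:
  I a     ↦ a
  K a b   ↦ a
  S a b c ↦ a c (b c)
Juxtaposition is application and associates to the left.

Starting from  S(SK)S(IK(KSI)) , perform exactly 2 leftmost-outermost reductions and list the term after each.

  start: S(SK)S(IK(KSI))
  →1  SK(IK(KSI))(S(IK(KSI)))
  →2  K(S(IK(KSI)))(IK(KSI)(S(IK(KSI))))

Answer: after 2 steps: K(S(IK(KSI)))(IK(KSI)(S(IK(KSI))))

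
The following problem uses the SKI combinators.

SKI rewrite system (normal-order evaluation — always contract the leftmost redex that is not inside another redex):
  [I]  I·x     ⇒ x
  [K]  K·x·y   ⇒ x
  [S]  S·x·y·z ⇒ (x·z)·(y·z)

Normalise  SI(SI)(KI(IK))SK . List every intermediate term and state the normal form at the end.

Answer: normal form = SSK  (in 8 steps)

Derivation:
  start: SI(SI)(KI(IK))SK
  [1] I(KI(IK))(SI(KI(IK)))SK
  [2] KI(IK)(SI(KI(IK)))SK
  [3] I(SI(KI(IK)))SK
  [4] SI(KI(IK))SK
  [5] IS(KI(IK)S)K
  [6] S(KI(IK)S)K
  [7] S(IS)K
  [8] SSK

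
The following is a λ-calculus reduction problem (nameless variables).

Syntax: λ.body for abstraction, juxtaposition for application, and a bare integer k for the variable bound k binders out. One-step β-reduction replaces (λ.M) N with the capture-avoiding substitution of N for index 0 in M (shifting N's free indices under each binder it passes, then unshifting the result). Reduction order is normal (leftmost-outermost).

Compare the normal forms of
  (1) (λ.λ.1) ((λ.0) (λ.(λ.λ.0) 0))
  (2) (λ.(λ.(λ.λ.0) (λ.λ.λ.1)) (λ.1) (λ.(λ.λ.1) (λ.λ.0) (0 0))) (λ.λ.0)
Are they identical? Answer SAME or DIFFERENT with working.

Term A:
  start: (λ.λ.1) ((λ.0) (λ.(λ.λ.0) 0))
  [1] λ.(λ.0) (λ.(λ.λ.0) 0)
  [2] λ.λ.(λ.λ.0) 0
  [3] λ.λ.λ.0

Term B:
  start: (λ.(λ.(λ.λ.0) (λ.λ.λ.1)) (λ.1) (λ.(λ.λ.1) (λ.λ.0) (0 0))) (λ.λ.0)
  [1] (λ.(λ.λ.0) (λ.λ.λ.1)) (λ.λ.λ.0) (λ.(λ.λ.1) (λ.λ.0) (0 0))
  [2] (λ.λ.0) (λ.λ.λ.1) (λ.(λ.λ.1) (λ.λ.0) (0 0))
  [3] (λ.0) (λ.(λ.λ.1) (λ.λ.0) (0 0))
  [4] λ.(λ.λ.1) (λ.λ.0) (0 0)
  [5] λ.(λ.λ.λ.0) (0 0)
  [6] λ.λ.λ.0

Answer: SAME — A ⇓ λ.λ.λ.0, B ⇓ λ.λ.λ.0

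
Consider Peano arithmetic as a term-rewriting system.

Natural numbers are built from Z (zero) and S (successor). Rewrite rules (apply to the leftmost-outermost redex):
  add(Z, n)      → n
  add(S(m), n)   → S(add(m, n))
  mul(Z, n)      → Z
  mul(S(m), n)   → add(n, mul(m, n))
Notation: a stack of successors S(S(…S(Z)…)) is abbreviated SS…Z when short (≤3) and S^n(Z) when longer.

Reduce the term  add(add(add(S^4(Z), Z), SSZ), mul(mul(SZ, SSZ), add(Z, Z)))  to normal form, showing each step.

  start: add(add(add(S^4(Z), Z), SSZ), mul(mul(SZ, SSZ), add(Z, Z)))
  [1] add(add(S(add(SSSZ, Z)), SSZ), mul(mul(SZ, SSZ), add(Z, Z)))
  [2] add(S(add(add(SSSZ, Z), SSZ)), mul(mul(SZ, SSZ), add(Z, Z)))
  [3] S(add(add(add(SSSZ, Z), SSZ), mul(mul(SZ, SSZ), add(Z, Z))))
  [4] S(add(add(S(add(SSZ, Z)), SSZ), mul(mul(SZ, SSZ), add(Z, Z))))
  [5] S(add(S(add(add(SSZ, Z), SSZ)), mul(mul(SZ, SSZ), add(Z, Z))))
  [6] S(S(add(add(add(SSZ, Z), SSZ), mul(mul(SZ, SSZ), add(Z, Z)))))
  [7] S(S(add(add(S(add(SZ, Z)), SSZ), mul(mul(SZ, SSZ), add(Z, Z)))))
  [8] S(S(add(S(add(add(SZ, Z), SSZ)), mul(mul(SZ, SSZ), add(Z, Z)))))
  [9] S(S(S(add(add(add(SZ, Z), SSZ), mul(mul(SZ, SSZ), add(Z, Z))))))
  [10] S(S(S(add(add(S(add(Z, Z)), SSZ), mul(mul(SZ, SSZ), add(Z, Z))))))
  [11] S(S(S(add(S(add(add(Z, Z), SSZ)), mul(mul(SZ, SSZ), add(Z, Z))))))
  [12] S(S(S(S(add(add(add(Z, Z), SSZ), mul(mul(SZ, SSZ), add(Z, Z)))))))
  [13] S(S(S(S(add(add(Z, SSZ), mul(mul(SZ, SSZ), add(Z, Z)))))))
  [14] S(S(S(S(add(SSZ, mul(mul(SZ, SSZ), add(Z, Z)))))))
  [15] S(S(S(S(S(add(SZ, mul(mul(SZ, SSZ), add(Z, Z))))))))
  [16] S(S(S(S(S(S(add(Z, mul(mul(SZ, SSZ), add(Z, Z)))))))))
  [17] S(S(S(S(S(S(mul(mul(SZ, SSZ), add(Z, Z))))))))
  [18] S(S(S(S(S(S(mul(add(SSZ, mul(Z, SSZ)), add(Z, Z))))))))
  [19] S(S(S(S(S(S(mul(S(add(SZ, mul(Z, SSZ))), add(Z, Z))))))))
  [20] S(S(S(S(S(S(add(add(Z, Z), mul(add(SZ, mul(Z, SSZ)), add(Z, Z)))))))))
  [21] S(S(S(S(S(S(add(Z, mul(add(SZ, mul(Z, SSZ)), add(Z, Z)))))))))
  [22] S(S(S(S(S(S(mul(add(SZ, mul(Z, SSZ)), add(Z, Z))))))))
  [23] S(S(S(S(S(S(mul(S(add(Z, mul(Z, SSZ))), add(Z, Z))))))))
  [24] S(S(S(S(S(S(add(add(Z, Z), mul(add(Z, mul(Z, SSZ)), add(Z, Z)))))))))
  [25] S(S(S(S(S(S(add(Z, mul(add(Z, mul(Z, SSZ)), add(Z, Z)))))))))
  [26] S(S(S(S(S(S(mul(add(Z, mul(Z, SSZ)), add(Z, Z))))))))
  [27] S(S(S(S(S(S(mul(mul(Z, SSZ), add(Z, Z))))))))
  [28] S(S(S(S(S(S(mul(Z, add(Z, Z))))))))
  [29] S^6(Z)

Answer: normal form = S^6(Z)  (in 29 steps)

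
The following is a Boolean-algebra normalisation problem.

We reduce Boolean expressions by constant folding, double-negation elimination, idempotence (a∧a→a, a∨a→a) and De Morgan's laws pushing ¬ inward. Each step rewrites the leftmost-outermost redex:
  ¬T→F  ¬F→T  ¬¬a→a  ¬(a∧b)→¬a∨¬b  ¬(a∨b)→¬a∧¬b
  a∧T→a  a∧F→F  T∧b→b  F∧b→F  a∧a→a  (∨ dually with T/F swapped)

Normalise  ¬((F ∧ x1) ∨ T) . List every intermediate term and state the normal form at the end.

Answer: normal form = F  (in 6 steps)

Working:
  start: ¬((F ∧ x1) ∨ T)
  [1] ¬(F ∧ x1) ∧ ¬T
  [2] (¬F ∨ ¬x1) ∧ ¬T
  [3] (T ∨ ¬x1) ∧ ¬T
  [4] T ∧ ¬T
  [5] ¬T
  [6] F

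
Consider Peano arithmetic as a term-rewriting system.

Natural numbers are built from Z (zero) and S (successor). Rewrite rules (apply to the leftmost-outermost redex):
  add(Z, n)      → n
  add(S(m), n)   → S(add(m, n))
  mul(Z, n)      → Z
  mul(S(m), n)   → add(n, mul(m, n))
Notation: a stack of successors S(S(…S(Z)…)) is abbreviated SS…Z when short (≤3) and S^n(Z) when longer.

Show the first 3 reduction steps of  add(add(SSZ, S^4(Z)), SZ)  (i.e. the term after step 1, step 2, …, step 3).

  start: add(add(SSZ, S^4(Z)), SZ)
  step 1: add(S(add(SZ, S^4(Z))), SZ)
  step 2: S(add(add(SZ, S^4(Z)), SZ))
  step 3: S(add(S(add(Z, S^4(Z))), SZ))

Answer: after 3 steps: S(add(S(add(Z, S^4(Z))), SZ))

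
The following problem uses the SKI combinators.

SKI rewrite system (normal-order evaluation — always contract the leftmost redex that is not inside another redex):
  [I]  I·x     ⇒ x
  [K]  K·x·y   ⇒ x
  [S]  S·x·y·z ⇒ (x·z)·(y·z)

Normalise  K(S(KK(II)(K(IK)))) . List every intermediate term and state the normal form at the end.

  start: K(S(KK(II)(K(IK))))
  step 1: K(S(K(K(IK))))
  step 2: K(S(K(KK)))

Answer: normal form = K(S(K(KK)))  (in 2 steps)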